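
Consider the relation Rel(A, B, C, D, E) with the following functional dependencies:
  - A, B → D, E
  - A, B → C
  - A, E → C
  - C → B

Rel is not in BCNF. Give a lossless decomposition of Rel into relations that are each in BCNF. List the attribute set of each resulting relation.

{A, C, D, E}; {B, C}

Candidate keys of the original relation: {A, B}, {A, C}, {A, E}.
{A, B, C, D, E}: {C} determines {B, C} here but is not a superkey — split on C → B, giving {B, C} and {A, C, D, E}.
{B, C}: every determinant is a superkey — BCNF.
{A, C, D, E}: every determinant is a superkey — BCNF.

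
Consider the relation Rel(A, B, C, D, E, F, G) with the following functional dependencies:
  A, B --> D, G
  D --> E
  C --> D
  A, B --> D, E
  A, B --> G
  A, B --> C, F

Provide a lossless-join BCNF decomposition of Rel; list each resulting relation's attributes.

{A, B, C, F, G}; {C, D}; {D, E}

Candidate key of the original relation: {A, B}.
In {A, B, C, D, E, F, G}, {D} is not a superkey ({D}⁺ restricted to this set is {D, E}), so split on D --> E into {D, E} and {A, B, C, D, F, G}.
{D, E} has no BCNF violation.
In {A, B, C, D, F, G}, {C} is not a superkey ({C}⁺ restricted to this set is {C, D}), so split on C --> D into {C, D} and {A, B, C, F, G}.
{C, D} has no BCNF violation.
{A, B, C, F, G} has no BCNF violation.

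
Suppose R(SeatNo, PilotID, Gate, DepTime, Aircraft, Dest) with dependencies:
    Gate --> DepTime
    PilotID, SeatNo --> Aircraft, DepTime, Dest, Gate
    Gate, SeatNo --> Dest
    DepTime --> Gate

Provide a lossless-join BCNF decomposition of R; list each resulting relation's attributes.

Candidate key of the original relation: {PilotID, SeatNo}.
{Aircraft, DepTime, Dest, Gate, PilotID, SeatNo}: {Gate} determines {DepTime, Gate} here but is not a superkey — split on Gate --> DepTime, giving {DepTime, Gate} and {Aircraft, Dest, Gate, PilotID, SeatNo}.
{DepTime, Gate} has no BCNF violation.
{Aircraft, Dest, Gate, PilotID, SeatNo}: {Gate, SeatNo} determines {Dest, Gate, SeatNo} here but is not a superkey — split on Gate, SeatNo --> Dest, giving {Dest, Gate, SeatNo} and {Aircraft, Gate, PilotID, SeatNo}.
{Dest, Gate, SeatNo} has no BCNF violation.
{Aircraft, Gate, PilotID, SeatNo} has no BCNF violation.

{Aircraft, Gate, PilotID, SeatNo}; {DepTime, Gate}; {Dest, Gate, SeatNo}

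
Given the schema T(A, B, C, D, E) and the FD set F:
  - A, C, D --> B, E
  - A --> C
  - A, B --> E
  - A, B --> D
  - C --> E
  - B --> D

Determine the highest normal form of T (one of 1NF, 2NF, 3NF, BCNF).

1NF

Candidate keys: {A, B}, {A, D}. Prime attributes: {A, B, D}.
A --> C breaks BCNF: {A}⁺ = {A, C, E}, so {A} is not a superkey.
Because {C} is non-prime and the left side of A --> C is not a superkey, the relation is not in 3NF.
The proper key subset {A} of {A, B} determines non-prime {C, E}, so the relation is not even in 2NF.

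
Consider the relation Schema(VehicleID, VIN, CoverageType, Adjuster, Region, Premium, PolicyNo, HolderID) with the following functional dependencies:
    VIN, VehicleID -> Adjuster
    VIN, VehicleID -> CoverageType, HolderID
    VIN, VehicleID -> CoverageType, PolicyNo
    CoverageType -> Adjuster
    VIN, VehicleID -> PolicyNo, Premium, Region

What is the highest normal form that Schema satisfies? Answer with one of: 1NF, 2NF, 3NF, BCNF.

Candidate key: {VIN, VehicleID}. Prime attributes: {VIN, VehicleID}.
CoverageType -> Adjuster: {CoverageType}⁺ = {Adjuster, CoverageType}, which is not all of the attributes, so the left side is not a superkey — BCNF is violated.
CoverageType -> Adjuster has non-prime {Adjuster} on the right and a non-superkey on the left, so 3NF fails.
No proper subset of a key has a non-prime attribute in its closure, so there is no partial dependency; 2NF holds.

2NF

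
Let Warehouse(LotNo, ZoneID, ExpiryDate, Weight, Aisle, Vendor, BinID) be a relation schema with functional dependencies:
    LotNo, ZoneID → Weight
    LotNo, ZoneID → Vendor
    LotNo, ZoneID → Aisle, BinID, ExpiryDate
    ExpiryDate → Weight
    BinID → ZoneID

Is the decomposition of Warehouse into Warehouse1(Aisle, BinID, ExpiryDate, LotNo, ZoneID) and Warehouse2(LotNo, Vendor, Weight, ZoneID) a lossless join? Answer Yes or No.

The shared attributes are {LotNo, ZoneID} and {LotNo, ZoneID}⁺ = {Aisle, BinID, ExpiryDate, LotNo, Vendor, Weight, ZoneID}.
Warehouse1 is contained in that closure, so Warehouse1 ∩ Warehouse2 → Warehouse1 holds and the join is lossless.

Yes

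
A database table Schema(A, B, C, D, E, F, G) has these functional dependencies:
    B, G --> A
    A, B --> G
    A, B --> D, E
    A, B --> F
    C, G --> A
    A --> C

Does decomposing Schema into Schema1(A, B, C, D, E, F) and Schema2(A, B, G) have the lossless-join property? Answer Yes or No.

Schema1 ∩ Schema2 = {A, B}; its closure under F is {A, B, C, D, E, F, G}.
This includes all of Schema1, so the common attributes are a superkey of Schema1 — the join is lossless.

Yes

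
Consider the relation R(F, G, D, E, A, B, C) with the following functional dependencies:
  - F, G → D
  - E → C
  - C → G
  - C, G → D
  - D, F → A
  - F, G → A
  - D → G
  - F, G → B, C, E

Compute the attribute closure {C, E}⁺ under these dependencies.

Start with {C, E}.
C → G applies; add {G} → now {C, E, G}.
C, G → D applies; add {D} → now {C, D, E, G}.
No further FD applies.

{C, D, E, G}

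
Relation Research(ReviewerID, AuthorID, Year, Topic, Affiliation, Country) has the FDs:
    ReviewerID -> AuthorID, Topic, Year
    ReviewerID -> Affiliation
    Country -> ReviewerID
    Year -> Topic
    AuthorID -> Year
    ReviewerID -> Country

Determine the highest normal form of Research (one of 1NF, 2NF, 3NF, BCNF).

2NF

Candidate keys: {Country}, {ReviewerID}. Prime attributes: {Country, ReviewerID}.
Year -> Topic: {Year}⁺ = {Topic, Year}, which is not all of the attributes, so the left side is not a superkey — BCNF is violated.
Year -> Topic has non-prime {Topic} on the right and a non-superkey on the left, so 3NF fails.
All keys have size 1, which rules out partial dependencies — 2NF is satisfied.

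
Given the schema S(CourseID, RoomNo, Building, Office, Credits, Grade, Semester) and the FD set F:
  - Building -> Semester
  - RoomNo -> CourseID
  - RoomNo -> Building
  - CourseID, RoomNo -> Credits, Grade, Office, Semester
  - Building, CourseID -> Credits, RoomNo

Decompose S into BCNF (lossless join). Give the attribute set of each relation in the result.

Candidate keys of the original relation: {Building, CourseID}, {RoomNo}.
Within {Building, CourseID, Credits, Grade, Office, RoomNo, Semester}: {Building}⁺ ∩ {Building, CourseID, Credits, Grade, Office, RoomNo, Semester} = {Building, Semester}, not the whole set, so Building -> Semester violates BCNF; decompose into {Building, Semester} and {Building, CourseID, Credits, Grade, Office, RoomNo}.
{Building, Semester}: every determinant is a superkey — BCNF.
{Building, CourseID, Credits, Grade, Office, RoomNo}: every determinant is a superkey — BCNF.

{Building, CourseID, Credits, Grade, Office, RoomNo}; {Building, Semester}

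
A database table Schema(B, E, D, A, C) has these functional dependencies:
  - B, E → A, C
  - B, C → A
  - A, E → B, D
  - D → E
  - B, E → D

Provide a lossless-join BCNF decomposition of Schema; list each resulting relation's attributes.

{A, B, C}; {B, C, D}; {D, E}

Candidate keys of the original relation: {A, D}, {A, E}, {B, D}, {B, E}.
In {A, B, C, D, E}, {B, C} is not a superkey ({B, C}⁺ restricted to this set is {A, B, C}), so split on B, C → A into {A, B, C} and {B, C, D, E}.
{A, B, C} has no BCNF violation.
In {B, C, D, E}, {D} is not a superkey ({D}⁺ restricted to this set is {D, E}), so split on D → E into {D, E} and {B, C, D}.
{D, E} has no BCNF violation.
{B, C, D} has no BCNF violation.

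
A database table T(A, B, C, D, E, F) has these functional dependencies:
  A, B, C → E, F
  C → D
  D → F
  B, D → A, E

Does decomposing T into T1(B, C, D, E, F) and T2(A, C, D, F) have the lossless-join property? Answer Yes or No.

The shared attributes are {C, D, F} and {C, D, F}⁺ = {C, D, F}.
Neither T1 nor T2 is contained in that closure, so the decomposition is lossy.

No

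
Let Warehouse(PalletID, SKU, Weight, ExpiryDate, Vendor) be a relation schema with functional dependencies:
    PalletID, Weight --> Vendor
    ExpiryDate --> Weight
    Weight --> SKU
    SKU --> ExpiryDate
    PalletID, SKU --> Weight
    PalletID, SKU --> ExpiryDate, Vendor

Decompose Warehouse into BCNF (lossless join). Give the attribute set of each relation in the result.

Candidate keys of the original relation: {ExpiryDate, PalletID}, {PalletID, SKU}, {PalletID, Weight}.
{ExpiryDate, PalletID, SKU, Vendor, Weight}: {ExpiryDate} determines {ExpiryDate, SKU, Weight} here but is not a superkey — split on ExpiryDate --> SKU, Weight, giving {ExpiryDate, SKU, Weight} and {ExpiryDate, PalletID, Vendor}.
{ExpiryDate, SKU, Weight} has no BCNF violation.
{ExpiryDate, PalletID, Vendor} has no BCNF violation.

{ExpiryDate, PalletID, Vendor}; {ExpiryDate, SKU, Weight}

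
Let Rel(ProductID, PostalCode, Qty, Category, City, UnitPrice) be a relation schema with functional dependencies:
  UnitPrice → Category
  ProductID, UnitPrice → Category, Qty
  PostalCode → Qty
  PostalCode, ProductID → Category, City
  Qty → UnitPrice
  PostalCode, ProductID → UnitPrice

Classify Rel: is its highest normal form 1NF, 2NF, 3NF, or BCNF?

1NF

Candidate key: {PostalCode, ProductID}. Prime attributes: {PostalCode, ProductID}.
UnitPrice → Category breaks BCNF: {UnitPrice}⁺ = {Category, UnitPrice}, so {UnitPrice} is not a superkey.
Because {Category} is non-prime and the left side of UnitPrice → Category is not a superkey, the relation is not in 3NF.
The proper key subset {PostalCode} of {PostalCode, ProductID} determines non-prime {Category, Qty, UnitPrice}, so the relation is not even in 2NF.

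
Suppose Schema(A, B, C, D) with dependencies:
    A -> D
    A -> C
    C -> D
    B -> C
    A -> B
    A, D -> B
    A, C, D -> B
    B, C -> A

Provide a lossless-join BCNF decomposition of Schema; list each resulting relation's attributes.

{A, B, C}; {C, D}

Candidate keys of the original relation: {A}, {B}.
Within {A, B, C, D}: {C}⁺ ∩ {A, B, C, D} = {C, D}, not the whole set, so C -> D violates BCNF; decompose into {C, D} and {A, B, C}.
{C, D}: every determinant is a superkey — BCNF.
{A, B, C}: every determinant is a superkey — BCNF.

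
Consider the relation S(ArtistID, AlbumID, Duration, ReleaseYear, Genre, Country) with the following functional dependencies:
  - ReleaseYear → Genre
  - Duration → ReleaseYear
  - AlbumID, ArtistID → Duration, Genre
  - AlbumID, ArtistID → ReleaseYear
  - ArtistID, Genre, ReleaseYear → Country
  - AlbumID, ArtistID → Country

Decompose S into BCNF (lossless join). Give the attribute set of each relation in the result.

{AlbumID, ArtistID, Duration}; {ArtistID, Country, Duration}; {Duration, ReleaseYear}; {Genre, ReleaseYear}

Candidate key of the original relation: {AlbumID, ArtistID}.
{AlbumID, ArtistID, Country, Duration, Genre, ReleaseYear}: {ReleaseYear} determines {Genre, ReleaseYear} here but is not a superkey — split on ReleaseYear → Genre, giving {Genre, ReleaseYear} and {AlbumID, ArtistID, Country, Duration, ReleaseYear}.
{Genre, ReleaseYear} is in BCNF.
{AlbumID, ArtistID, Country, Duration, ReleaseYear}: {Duration} determines {Duration, ReleaseYear} here but is not a superkey — split on Duration → ReleaseYear, giving {Duration, ReleaseYear} and {AlbumID, ArtistID, Country, Duration}.
{Duration, ReleaseYear} is in BCNF.
{AlbumID, ArtistID, Country, Duration}: {ArtistID, Duration} determines {ArtistID, Country, Duration} here but is not a superkey — split on ArtistID, Duration → Country, giving {ArtistID, Country, Duration} and {AlbumID, ArtistID, Duration}.
{ArtistID, Country, Duration} is in BCNF.
{AlbumID, ArtistID, Duration} is in BCNF.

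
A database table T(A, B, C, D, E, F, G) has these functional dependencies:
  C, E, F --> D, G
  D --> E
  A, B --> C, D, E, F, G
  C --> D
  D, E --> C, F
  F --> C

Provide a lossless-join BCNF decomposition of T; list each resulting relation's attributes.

Candidate key of the original relation: {A, B}.
In {A, B, C, D, E, F, G}, {C, E, F} is not a superkey ({C, E, F}⁺ restricted to this set is {C, D, E, F, G}), so split on C, E, F --> D, G into {C, D, E, F, G} and {A, B, C, E, F}.
{C, D, E, F, G} has no BCNF violation.
In {A, B, C, E, F}, {C} is not a superkey ({C}⁺ restricted to this set is {C, E, F}), so split on C --> E, F into {C, E, F} and {A, B, C}.
{C, E, F} has no BCNF violation.
{A, B, C} has no BCNF violation.

{A, B, C}; {C, D, E, F, G}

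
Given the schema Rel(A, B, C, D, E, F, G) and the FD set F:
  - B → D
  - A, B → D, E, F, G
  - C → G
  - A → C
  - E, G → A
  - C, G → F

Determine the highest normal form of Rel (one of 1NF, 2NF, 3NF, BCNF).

Candidate keys: {A, B}, {B, C, E}, {B, E, G}. Prime attributes: {A, B, C, E, G}.
B → D: {B}⁺ = {B, D}, which is not all of the attributes, so the left side is not a superkey — BCNF is violated.
B → D determines the non-prime attribute {D} from a non-superkey — 3NF is violated.
The proper key subset {A} of {A, B} determines non-prime {F}, so the relation is not even in 2NF.

1NF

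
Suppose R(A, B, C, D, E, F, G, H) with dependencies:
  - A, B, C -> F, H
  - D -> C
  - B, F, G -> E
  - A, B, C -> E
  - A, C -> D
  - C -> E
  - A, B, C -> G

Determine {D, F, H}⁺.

Start with {D, F, H}.
D -> C applies; add {C} → now {C, D, F, H}.
C -> E applies; add {E} → now {C, D, E, F, H}.
No further FD applies.

{C, D, E, F, H}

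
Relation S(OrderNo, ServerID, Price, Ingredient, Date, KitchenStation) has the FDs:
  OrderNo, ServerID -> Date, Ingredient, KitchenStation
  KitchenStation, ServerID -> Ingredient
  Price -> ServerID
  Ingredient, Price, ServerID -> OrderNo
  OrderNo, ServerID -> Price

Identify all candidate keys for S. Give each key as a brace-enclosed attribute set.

Closure of {Ingredient, Price} is {Date, Ingredient, KitchenStation, OrderNo, Price, ServerID}, the whole schema; {Ingredient, Price} is a candidate key.
Closure of {KitchenStation, Price} is {Date, Ingredient, KitchenStation, OrderNo, Price, ServerID}, the whole schema; {KitchenStation, Price} is a candidate key.
Closure of {OrderNo, Price} is {Date, Ingredient, KitchenStation, OrderNo, Price, ServerID}, the whole schema; {OrderNo, Price} is a candidate key.
Closure of {OrderNo, ServerID} is {Date, Ingredient, KitchenStation, OrderNo, Price, ServerID}, the whole schema; {OrderNo, ServerID} is a candidate key.
No proper subset of any of these is a key, and no other minimal superkey exists.

{Ingredient, Price}, {KitchenStation, Price}, {OrderNo, Price}, {OrderNo, ServerID}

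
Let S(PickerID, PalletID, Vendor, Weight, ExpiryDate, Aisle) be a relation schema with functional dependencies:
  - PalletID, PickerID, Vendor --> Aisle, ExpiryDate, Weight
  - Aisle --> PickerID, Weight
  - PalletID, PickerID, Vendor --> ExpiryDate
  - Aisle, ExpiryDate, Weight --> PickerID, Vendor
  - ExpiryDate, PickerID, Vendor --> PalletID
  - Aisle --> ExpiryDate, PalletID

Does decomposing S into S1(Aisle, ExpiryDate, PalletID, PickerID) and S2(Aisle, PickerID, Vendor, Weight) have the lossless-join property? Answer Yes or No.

Yes

Common attributes: {Aisle, PickerID}; their closure is {Aisle, ExpiryDate, PalletID, PickerID, Vendor, Weight}.
This includes all of S1, so the common attributes are a superkey of S1 — the join is lossless.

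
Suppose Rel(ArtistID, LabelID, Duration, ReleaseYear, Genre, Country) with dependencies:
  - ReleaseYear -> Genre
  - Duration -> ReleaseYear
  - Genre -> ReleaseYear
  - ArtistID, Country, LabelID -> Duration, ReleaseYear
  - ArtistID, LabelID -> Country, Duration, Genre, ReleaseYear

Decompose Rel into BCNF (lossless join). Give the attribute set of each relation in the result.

{ArtistID, Country, Duration, LabelID}; {Duration, ReleaseYear}; {Genre, ReleaseYear}

Candidate key of the original relation: {ArtistID, LabelID}.
{ArtistID, Country, Duration, Genre, LabelID, ReleaseYear}: {ReleaseYear} determines {Genre, ReleaseYear} here but is not a superkey — split on ReleaseYear -> Genre, giving {Genre, ReleaseYear} and {ArtistID, Country, Duration, LabelID, ReleaseYear}.
{Genre, ReleaseYear} has no BCNF violation.
{ArtistID, Country, Duration, LabelID, ReleaseYear}: {Duration} determines {Duration, ReleaseYear} here but is not a superkey — split on Duration -> ReleaseYear, giving {Duration, ReleaseYear} and {ArtistID, Country, Duration, LabelID}.
{Duration, ReleaseYear} has no BCNF violation.
{ArtistID, Country, Duration, LabelID} has no BCNF violation.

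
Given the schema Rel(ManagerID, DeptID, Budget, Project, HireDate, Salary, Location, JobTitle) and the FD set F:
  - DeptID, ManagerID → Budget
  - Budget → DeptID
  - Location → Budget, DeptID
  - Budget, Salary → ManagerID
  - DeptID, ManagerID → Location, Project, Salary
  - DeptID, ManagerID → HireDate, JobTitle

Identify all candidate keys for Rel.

{Budget, ManagerID}, {Budget, Salary}, {DeptID, ManagerID}, {Location, ManagerID}, {Location, Salary}

{Budget, ManagerID} is a candidate key since {Budget, ManagerID}⁺ = {Budget, DeptID, HireDate, JobTitle, Location, ManagerID, Project, Salary} covers every attribute.
{Budget, Salary} is a candidate key since {Budget, Salary}⁺ = {Budget, DeptID, HireDate, JobTitle, Location, ManagerID, Project, Salary} covers every attribute.
{DeptID, ManagerID} is a candidate key since {DeptID, ManagerID}⁺ = {Budget, DeptID, HireDate, JobTitle, Location, ManagerID, Project, Salary} covers every attribute.
{Location, ManagerID} is a candidate key since {Location, ManagerID}⁺ = {Budget, DeptID, HireDate, JobTitle, Location, ManagerID, Project, Salary} covers every attribute.
{Location, Salary} is a candidate key since {Location, Salary}⁺ = {Budget, DeptID, HireDate, JobTitle, Location, ManagerID, Project, Salary} covers every attribute.
No proper subset of any of these is a key, and no other minimal superkey exists.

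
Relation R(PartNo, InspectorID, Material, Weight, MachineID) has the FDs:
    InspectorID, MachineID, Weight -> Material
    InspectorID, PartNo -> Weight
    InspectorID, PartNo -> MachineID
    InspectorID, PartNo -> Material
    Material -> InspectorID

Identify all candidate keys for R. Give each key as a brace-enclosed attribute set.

{InspectorID, PartNo}, {Material, PartNo}

{PartNo} never appears on the right of any FD, so every key must include it.
{InspectorID, PartNo}⁺ = {InspectorID, MachineID, Material, PartNo, Weight}, which is every attribute, so {InspectorID, PartNo} is a candidate key.
{Material, PartNo}⁺ = {InspectorID, MachineID, Material, PartNo, Weight}, which is every attribute, so {Material, PartNo} is a candidate key.
No proper subset of any of these is a key, and no other minimal superkey exists.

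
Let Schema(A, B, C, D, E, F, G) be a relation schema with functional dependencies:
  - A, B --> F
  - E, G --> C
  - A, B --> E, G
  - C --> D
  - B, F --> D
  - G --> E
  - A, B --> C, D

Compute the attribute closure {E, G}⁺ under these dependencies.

{C, D, E, G}

Start with {E, G}.
E, G --> C applies; add {C} → now {C, E, G}.
C --> D applies; add {D} → now {C, D, E, G}.
No further FD applies.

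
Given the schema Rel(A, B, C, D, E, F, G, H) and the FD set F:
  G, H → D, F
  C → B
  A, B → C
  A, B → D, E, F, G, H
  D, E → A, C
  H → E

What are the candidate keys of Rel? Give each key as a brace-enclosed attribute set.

{A, B}, {A, C}, {D, E}, {D, H}, {G, H}

{A, B} is a candidate key since {A, B}⁺ = {A, B, C, D, E, F, G, H} covers every attribute.
{A, C} is a candidate key since {A, C}⁺ = {A, B, C, D, E, F, G, H} covers every attribute.
{D, E} is a candidate key since {D, E}⁺ = {A, B, C, D, E, F, G, H} covers every attribute.
{D, H} is a candidate key since {D, H}⁺ = {A, B, C, D, E, F, G, H} covers every attribute.
{G, H} is a candidate key since {G, H}⁺ = {A, B, C, D, E, F, G, H} covers every attribute.
Any other superkey properly contains one of these, so there are no further candidate keys.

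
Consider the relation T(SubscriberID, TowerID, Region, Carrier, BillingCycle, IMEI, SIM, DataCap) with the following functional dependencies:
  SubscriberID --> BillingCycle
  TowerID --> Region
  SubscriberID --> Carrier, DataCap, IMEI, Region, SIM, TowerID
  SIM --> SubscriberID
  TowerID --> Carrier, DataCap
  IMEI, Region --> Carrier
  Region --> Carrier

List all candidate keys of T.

{SIM}, {SubscriberID}

{SIM} is a candidate key since {SIM}⁺ = {BillingCycle, Carrier, DataCap, IMEI, Region, SIM, SubscriberID, TowerID} covers every attribute.
{SubscriberID} is a candidate key since {SubscriberID}⁺ = {BillingCycle, Carrier, DataCap, IMEI, Region, SIM, SubscriberID, TowerID} covers every attribute.
These are minimal and exhaustive — every other superkey contains one of them.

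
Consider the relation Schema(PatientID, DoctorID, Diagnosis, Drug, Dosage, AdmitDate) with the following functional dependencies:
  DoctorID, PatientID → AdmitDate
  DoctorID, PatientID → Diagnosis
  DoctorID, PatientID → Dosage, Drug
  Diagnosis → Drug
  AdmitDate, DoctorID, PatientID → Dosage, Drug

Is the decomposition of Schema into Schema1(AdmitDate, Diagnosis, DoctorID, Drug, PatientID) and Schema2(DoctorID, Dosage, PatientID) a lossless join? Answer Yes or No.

Yes

The shared attributes are {DoctorID, PatientID} and {DoctorID, PatientID}⁺ = {AdmitDate, Diagnosis, DoctorID, Dosage, Drug, PatientID}.
Schema1 is contained in that closure, so Schema1 ∩ Schema2 → Schema1 holds and the join is lossless.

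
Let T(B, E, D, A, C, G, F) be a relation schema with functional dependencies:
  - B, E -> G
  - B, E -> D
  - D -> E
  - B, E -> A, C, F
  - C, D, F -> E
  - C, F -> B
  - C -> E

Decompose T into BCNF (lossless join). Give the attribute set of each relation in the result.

{A, B, C, D, F, G}; {D, E}

Candidate keys of the original relation: {B, C}, {B, D}, {B, E}, {C, F}.
{A, B, C, D, E, F, G}: {D} determines {D, E} here but is not a superkey — split on D -> E, giving {D, E} and {A, B, C, D, F, G}.
{D, E} has no BCNF violation.
{A, B, C, D, F, G} has no BCNF violation.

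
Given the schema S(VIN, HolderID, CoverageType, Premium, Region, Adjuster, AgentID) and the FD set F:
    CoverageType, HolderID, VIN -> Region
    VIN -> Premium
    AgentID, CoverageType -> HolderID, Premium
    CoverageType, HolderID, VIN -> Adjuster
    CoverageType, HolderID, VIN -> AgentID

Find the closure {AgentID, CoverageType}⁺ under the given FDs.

{AgentID, CoverageType, HolderID, Premium}

Start with {AgentID, CoverageType}.
AgentID, CoverageType -> HolderID, Premium applies; add {HolderID, Premium} → now {AgentID, CoverageType, HolderID, Premium}.
No further FD applies.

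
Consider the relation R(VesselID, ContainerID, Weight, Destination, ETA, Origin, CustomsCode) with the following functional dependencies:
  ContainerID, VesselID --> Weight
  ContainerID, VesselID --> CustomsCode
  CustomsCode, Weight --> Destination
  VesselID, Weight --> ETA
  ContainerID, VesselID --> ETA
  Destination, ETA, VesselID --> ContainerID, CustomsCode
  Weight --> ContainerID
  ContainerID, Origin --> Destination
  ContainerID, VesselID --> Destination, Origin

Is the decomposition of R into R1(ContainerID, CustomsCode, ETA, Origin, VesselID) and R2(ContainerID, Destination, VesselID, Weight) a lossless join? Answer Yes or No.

Common attributes: {ContainerID, VesselID}; their closure is {ContainerID, CustomsCode, Destination, ETA, Origin, VesselID, Weight}.
R1 is contained in that closure, so R1 ∩ R2 --> R1 holds and the join is lossless.

Yes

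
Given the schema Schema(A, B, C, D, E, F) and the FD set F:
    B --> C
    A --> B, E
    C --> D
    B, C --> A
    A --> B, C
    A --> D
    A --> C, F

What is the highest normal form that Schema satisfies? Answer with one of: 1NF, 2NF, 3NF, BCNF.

Candidate keys: {A}, {B}. Prime attributes: {A, B}.
For C --> D we have {C}⁺ = {C, D}; {C} is not a superkey, so BCNF fails.
C --> D determines the non-prime attribute {D} from a non-superkey — 3NF is violated.
Every candidate key is a single attribute, so no partial dependency is possible; 2NF holds.

2NF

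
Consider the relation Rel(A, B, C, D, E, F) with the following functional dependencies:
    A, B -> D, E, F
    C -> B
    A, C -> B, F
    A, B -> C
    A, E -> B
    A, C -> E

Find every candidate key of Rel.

{A, B}, {A, C}, {A, E}

No FD produces {A}, so it must be in every candidate key.
{A, B}⁺ = {A, B, C, D, E, F}, which is every attribute, so {A, B} is a candidate key.
{A, C}⁺ = {A, B, C, D, E, F}, which is every attribute, so {A, C} is a candidate key.
{A, E}⁺ = {A, B, C, D, E, F}, which is every attribute, so {A, E} is a candidate key.
No proper subset of any of these is a key, and no other minimal superkey exists.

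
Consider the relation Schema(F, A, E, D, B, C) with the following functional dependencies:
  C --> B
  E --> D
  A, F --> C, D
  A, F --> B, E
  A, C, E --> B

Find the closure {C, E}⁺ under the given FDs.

Start with {C, E}.
C --> B applies; add {B} → now {B, C, E}.
E --> D applies; add {D} → now {B, C, D, E}.
No further FD applies.

{B, C, D, E}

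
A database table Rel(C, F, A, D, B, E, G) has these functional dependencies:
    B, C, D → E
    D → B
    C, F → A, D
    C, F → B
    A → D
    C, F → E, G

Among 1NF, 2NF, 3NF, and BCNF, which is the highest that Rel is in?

2NF

Candidate key: {C, F}. Prime attributes: {C, F}.
B, C, D → E: {B, C, D}⁺ = {B, C, D, E}, which is not all of the attributes, so the left side is not a superkey — BCNF is violated.
B, C, D → E determines the non-prime attribute {E} from a non-superkey — 3NF is violated.
No proper subset of a key has a non-prime attribute in its closure, so there is no partial dependency; 2NF holds.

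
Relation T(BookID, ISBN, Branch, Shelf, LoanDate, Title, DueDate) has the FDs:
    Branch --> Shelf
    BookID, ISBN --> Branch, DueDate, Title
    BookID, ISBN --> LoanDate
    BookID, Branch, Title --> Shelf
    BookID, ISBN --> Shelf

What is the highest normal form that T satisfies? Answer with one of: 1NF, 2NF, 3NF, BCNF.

2NF

Candidate key: {BookID, ISBN}. Prime attributes: {BookID, ISBN}.
Branch --> Shelf: {Branch}⁺ = {Branch, Shelf}, which is not all of the attributes, so the left side is not a superkey — BCNF is violated.
Branch --> Shelf determines the non-prime attribute {Shelf} from a non-superkey — 3NF is violated.
No proper subset of a key has a non-prime attribute in its closure, so there is no partial dependency; 2NF holds.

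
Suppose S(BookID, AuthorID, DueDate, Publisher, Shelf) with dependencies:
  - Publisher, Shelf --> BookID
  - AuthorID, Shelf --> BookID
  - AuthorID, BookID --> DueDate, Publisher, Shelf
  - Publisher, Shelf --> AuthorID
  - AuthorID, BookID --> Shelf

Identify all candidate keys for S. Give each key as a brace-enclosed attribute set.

{AuthorID, BookID}, {AuthorID, Shelf}, {Publisher, Shelf}

{AuthorID, BookID} is a candidate key since {AuthorID, BookID}⁺ = {AuthorID, BookID, DueDate, Publisher, Shelf} covers every attribute.
{AuthorID, Shelf} is a candidate key since {AuthorID, Shelf}⁺ = {AuthorID, BookID, DueDate, Publisher, Shelf} covers every attribute.
{Publisher, Shelf} is a candidate key since {Publisher, Shelf}⁺ = {AuthorID, BookID, DueDate, Publisher, Shelf} covers every attribute.
These are minimal and exhaustive — every other superkey contains one of them.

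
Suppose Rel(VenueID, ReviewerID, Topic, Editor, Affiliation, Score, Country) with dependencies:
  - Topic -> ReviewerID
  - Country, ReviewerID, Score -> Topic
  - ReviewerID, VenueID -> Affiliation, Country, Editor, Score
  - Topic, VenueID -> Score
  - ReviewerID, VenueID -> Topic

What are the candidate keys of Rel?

{ReviewerID, VenueID}, {Topic, VenueID}

Attributes never on any right-hand side: {VenueID} — every candidate key must contain it.
{ReviewerID, VenueID}⁺ = {Affiliation, Country, Editor, ReviewerID, Score, Topic, VenueID} — all of the relation — so {ReviewerID, VenueID} is a candidate key.
{Topic, VenueID}⁺ = {Affiliation, Country, Editor, ReviewerID, Score, Topic, VenueID} — all of the relation — so {Topic, VenueID} is a candidate key.
These are minimal and exhaustive — every other superkey contains one of them.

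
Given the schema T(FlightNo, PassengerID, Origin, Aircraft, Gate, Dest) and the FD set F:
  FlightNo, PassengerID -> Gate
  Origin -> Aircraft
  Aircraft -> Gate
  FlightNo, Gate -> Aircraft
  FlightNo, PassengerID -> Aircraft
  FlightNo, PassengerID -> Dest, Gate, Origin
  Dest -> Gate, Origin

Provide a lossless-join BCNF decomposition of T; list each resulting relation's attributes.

{Aircraft, Gate}; {Aircraft, Origin}; {Dest, FlightNo, PassengerID}; {Dest, Origin}

Candidate key of the original relation: {FlightNo, PassengerID}.
{Aircraft, Dest, FlightNo, Gate, Origin, PassengerID}: {Origin} determines {Aircraft, Gate, Origin} here but is not a superkey — split on Origin -> Aircraft, Gate, giving {Aircraft, Gate, Origin} and {Dest, FlightNo, Origin, PassengerID}.
{Aircraft, Gate, Origin}: {Aircraft} determines {Aircraft, Gate} here but is not a superkey — split on Aircraft -> Gate, giving {Aircraft, Gate} and {Aircraft, Origin}.
{Aircraft, Gate} is in BCNF.
{Aircraft, Origin} is in BCNF.
{Dest, FlightNo, Origin, PassengerID}: {Dest} determines {Dest, Origin} here but is not a superkey — split on Dest -> Origin, giving {Dest, Origin} and {Dest, FlightNo, PassengerID}.
{Dest, Origin} is in BCNF.
{Dest, FlightNo, PassengerID} is in BCNF.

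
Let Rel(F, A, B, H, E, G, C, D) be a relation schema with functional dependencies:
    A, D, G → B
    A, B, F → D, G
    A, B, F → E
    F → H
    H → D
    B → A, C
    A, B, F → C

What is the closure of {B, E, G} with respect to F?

Start with {B, E, G}.
B → A, C applies; add {A, C} → now {A, B, C, E, G}.
No further FD applies.

{A, B, C, E, G}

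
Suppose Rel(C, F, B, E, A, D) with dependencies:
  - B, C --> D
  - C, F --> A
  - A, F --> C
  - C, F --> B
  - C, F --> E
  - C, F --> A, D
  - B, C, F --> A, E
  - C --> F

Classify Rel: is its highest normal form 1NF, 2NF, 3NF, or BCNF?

Candidate keys: {A, F}, {C}. Prime attributes: {A, C, F}.
Every FD has a superkey on the left, so the relation is in BCNF.

BCNF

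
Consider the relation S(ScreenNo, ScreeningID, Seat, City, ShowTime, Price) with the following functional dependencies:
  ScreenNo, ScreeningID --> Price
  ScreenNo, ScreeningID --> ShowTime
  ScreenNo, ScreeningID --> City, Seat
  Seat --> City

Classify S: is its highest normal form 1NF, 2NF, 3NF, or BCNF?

2NF

Candidate key: {ScreenNo, ScreeningID}. Prime attributes: {ScreenNo, ScreeningID}.
For Seat --> City we have {Seat}⁺ = {City, Seat}; {Seat} is not a superkey, so BCNF fails.
Seat --> City has non-prime {City} on the right and a non-superkey on the left, so 3NF fails.
No non-prime attribute depends on a proper subset of any candidate key, so 2NF holds.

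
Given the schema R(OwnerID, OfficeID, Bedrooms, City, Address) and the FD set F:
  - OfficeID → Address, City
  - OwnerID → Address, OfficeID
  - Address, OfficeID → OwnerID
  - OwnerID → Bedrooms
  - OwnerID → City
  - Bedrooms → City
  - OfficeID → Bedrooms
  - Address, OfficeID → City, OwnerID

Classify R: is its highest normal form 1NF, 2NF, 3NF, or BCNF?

2NF

Candidate keys: {OfficeID}, {OwnerID}. Prime attributes: {OfficeID, OwnerID}.
For Bedrooms → City we have {Bedrooms}⁺ = {Bedrooms, City}; {Bedrooms} is not a superkey, so BCNF fails.
Bedrooms → City has non-prime {City} on the right and a non-superkey on the left, so 3NF fails.
With only single-attribute keys there can be no partial dependency, so 2NF holds.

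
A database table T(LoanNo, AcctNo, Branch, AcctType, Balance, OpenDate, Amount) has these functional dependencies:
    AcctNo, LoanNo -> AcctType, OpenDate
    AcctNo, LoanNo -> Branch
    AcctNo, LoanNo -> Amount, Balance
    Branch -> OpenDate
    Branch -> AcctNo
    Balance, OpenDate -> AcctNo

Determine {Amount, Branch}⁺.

Start with {Amount, Branch}.
Branch -> OpenDate applies; add {OpenDate} → now {Amount, Branch, OpenDate}.
Branch -> AcctNo applies; add {AcctNo} → now {AcctNo, Amount, Branch, OpenDate}.
No further FD applies.

{AcctNo, Amount, Branch, OpenDate}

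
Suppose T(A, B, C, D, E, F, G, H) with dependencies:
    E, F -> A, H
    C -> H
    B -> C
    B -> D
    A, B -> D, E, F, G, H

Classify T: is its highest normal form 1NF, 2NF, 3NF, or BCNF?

1NF

Candidate keys: {A, B}, {B, E, F}. Prime attributes: {A, B, E, F}.
For E, F -> A, H we have {E, F}⁺ = {A, E, F, H}; {E, F} is not a superkey, so BCNF fails.
Because {H} is non-prime and the left side of E, F -> A, H is not a superkey, the relation is not in 3NF.
{B} is a proper subset of the key {A, B}, and {B}⁺ contains the non-prime attributes {C, D, H} — a partial dependency, so 2NF is violated.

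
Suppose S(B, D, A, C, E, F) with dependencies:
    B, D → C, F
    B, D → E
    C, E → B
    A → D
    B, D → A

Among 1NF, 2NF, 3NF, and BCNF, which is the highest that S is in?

Candidate keys: {A, B}, {A, C, E}, {B, D}, {C, D, E}. Prime attributes: {A, B, C, D, E}.
C, E → B breaks BCNF: {C, E}⁺ = {B, C, E}, so {C, E} is not a superkey.
Its right-hand attributes {B} are all prime, as are those of every other non-superkey FD — the relation is in 3NF.

3NF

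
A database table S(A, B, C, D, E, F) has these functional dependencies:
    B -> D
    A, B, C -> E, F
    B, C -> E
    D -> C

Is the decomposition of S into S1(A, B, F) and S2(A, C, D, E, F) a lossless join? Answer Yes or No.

Common attributes: {A, F}; their closure is {A, F}.
S1 ⊄ {A, F} and S2 ⊄ {A, F}, so the split is lossy.

No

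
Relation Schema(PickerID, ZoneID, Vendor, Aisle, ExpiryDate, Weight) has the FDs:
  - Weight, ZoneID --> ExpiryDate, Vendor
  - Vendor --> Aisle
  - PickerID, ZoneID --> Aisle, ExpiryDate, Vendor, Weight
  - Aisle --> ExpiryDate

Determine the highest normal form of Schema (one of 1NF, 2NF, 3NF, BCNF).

2NF

Candidate key: {PickerID, ZoneID}. Prime attributes: {PickerID, ZoneID}.
Weight, ZoneID --> ExpiryDate, Vendor: {Weight, ZoneID}⁺ = {Aisle, ExpiryDate, Vendor, Weight, ZoneID}, which is not all of the attributes, so the left side is not a superkey — BCNF is violated.
Weight, ZoneID --> ExpiryDate, Vendor has non-prime {ExpiryDate, Vendor} on the right and a non-superkey on the left, so 3NF fails.
No non-prime attribute depends on a proper subset of any candidate key, so 2NF holds.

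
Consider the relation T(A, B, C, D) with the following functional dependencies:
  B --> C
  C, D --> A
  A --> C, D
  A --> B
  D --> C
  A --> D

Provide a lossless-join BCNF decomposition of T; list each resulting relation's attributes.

Candidate keys of the original relation: {A}, {D}.
In {A, B, C, D}, {B} is not a superkey ({B}⁺ restricted to this set is {B, C}), so split on B --> C into {B, C} and {A, B, D}.
{B, C} is in BCNF.
{A, B, D} is in BCNF.

{A, B, D}; {B, C}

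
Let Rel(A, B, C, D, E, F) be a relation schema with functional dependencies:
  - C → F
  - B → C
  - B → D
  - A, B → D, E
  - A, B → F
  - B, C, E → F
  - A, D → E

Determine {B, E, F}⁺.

{B, C, D, E, F}

Start with {B, E, F}.
B → C applies; add {C} → now {B, C, E, F}.
B → D applies; add {D} → now {B, C, D, E, F}.
No further FD applies.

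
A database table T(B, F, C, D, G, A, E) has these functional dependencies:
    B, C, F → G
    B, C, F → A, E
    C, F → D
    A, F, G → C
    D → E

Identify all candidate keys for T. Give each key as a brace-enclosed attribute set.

Attributes never on any right-hand side: {B, F} — every candidate key must contain all of them.
{B, C, F}⁺ = {A, B, C, D, E, F, G}, which is every attribute, so {B, C, F} is a candidate key.
{A, B, F, G}⁺ = {A, B, C, D, E, F, G}, which is every attribute, so {A, B, F, G} is a candidate key.
Any other superkey properly contains one of these, so there are no further candidate keys.

{A, B, F, G}, {B, C, F}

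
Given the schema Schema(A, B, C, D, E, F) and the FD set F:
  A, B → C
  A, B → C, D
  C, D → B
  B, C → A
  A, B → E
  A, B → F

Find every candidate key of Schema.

{A, B}⁺ = {A, B, C, D, E, F} — all of the relation — so {A, B} is a candidate key.
{B, C}⁺ = {A, B, C, D, E, F} — all of the relation — so {B, C} is a candidate key.
{C, D}⁺ = {A, B, C, D, E, F} — all of the relation — so {C, D} is a candidate key.
No proper subset of any of these is a key, and no other minimal superkey exists.

{A, B}, {B, C}, {C, D}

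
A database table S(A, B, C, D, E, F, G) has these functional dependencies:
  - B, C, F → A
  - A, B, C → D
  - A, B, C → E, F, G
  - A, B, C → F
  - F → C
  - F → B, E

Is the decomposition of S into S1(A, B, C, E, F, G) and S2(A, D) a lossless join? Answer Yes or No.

The shared attributes are {A} and {A}⁺ = {A}.
Neither S1 nor S2 is contained in that closure, so the decomposition is lossy.

No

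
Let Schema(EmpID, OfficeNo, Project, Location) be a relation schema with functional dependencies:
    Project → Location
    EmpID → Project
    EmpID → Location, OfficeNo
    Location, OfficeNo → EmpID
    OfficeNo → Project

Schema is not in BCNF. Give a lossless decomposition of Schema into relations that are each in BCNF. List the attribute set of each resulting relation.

Candidate keys of the original relation: {EmpID}, {OfficeNo}.
In {EmpID, Location, OfficeNo, Project}, {Project} is not a superkey ({Project}⁺ restricted to this set is {Location, Project}), so split on Project → Location into {Location, Project} and {EmpID, OfficeNo, Project}.
{Location, Project} has no BCNF violation.
{EmpID, OfficeNo, Project} has no BCNF violation.

{EmpID, OfficeNo, Project}; {Location, Project}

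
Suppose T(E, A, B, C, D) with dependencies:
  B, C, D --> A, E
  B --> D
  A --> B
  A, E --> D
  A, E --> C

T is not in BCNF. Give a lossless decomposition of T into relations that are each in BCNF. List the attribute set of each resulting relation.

Candidate keys of the original relation: {A, C}, {A, E}, {B, C}.
In {A, B, C, D, E}, {B} is not a superkey ({B}⁺ restricted to this set is {B, D}), so split on B --> D into {B, D} and {A, B, C, E}.
{B, D}: every determinant is a superkey — BCNF.
In {A, B, C, E}, {A} is not a superkey ({A}⁺ restricted to this set is {A, B}), so split on A --> B into {A, B} and {A, C, E}.
{A, B}: every determinant is a superkey — BCNF.
{A, C, E}: every determinant is a superkey — BCNF.

{A, B}; {A, C, E}; {B, D}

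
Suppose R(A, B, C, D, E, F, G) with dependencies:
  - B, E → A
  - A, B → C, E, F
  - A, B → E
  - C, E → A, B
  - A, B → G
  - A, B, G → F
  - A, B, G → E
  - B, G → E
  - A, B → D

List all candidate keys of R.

{A, B}⁺ = {A, B, C, D, E, F, G} — all of the relation — so {A, B} is a candidate key.
{B, E}⁺ = {A, B, C, D, E, F, G} — all of the relation — so {B, E} is a candidate key.
{B, G}⁺ = {A, B, C, D, E, F, G} — all of the relation — so {B, G} is a candidate key.
{C, E}⁺ = {A, B, C, D, E, F, G} — all of the relation — so {C, E} is a candidate key.
These are minimal and exhaustive — every other superkey contains one of them.

{A, B}, {B, E}, {B, G}, {C, E}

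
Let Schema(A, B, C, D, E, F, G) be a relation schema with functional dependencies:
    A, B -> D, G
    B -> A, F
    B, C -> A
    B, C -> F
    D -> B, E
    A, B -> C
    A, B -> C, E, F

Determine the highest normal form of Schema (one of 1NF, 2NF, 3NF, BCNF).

BCNF

Candidate keys: {B}, {D}. Prime attributes: {B, D}.
The left-hand side of every FD is a superkey, so BCNF is satisfied.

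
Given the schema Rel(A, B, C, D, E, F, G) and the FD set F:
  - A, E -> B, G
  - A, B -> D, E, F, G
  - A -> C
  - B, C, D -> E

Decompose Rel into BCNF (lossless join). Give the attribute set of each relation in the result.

{A, B, D, E, F, G}; {A, C}

Candidate keys of the original relation: {A, B}, {A, E}.
In {A, B, C, D, E, F, G}, {A} is not a superkey ({A}⁺ restricted to this set is {A, C}), so split on A -> C into {A, C} and {A, B, D, E, F, G}.
{A, C} has no BCNF violation.
{A, B, D, E, F, G} has no BCNF violation.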